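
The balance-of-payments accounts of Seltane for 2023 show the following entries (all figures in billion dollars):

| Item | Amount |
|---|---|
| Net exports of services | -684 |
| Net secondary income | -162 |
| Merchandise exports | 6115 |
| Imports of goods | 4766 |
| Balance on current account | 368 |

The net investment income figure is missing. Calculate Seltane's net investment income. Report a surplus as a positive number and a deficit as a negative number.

-135

Current account = goods balance + services balance + net primary income + net secondary income
Sum of the known components = 503
Net investment income = CA - (known components) = 368 - 503 = -135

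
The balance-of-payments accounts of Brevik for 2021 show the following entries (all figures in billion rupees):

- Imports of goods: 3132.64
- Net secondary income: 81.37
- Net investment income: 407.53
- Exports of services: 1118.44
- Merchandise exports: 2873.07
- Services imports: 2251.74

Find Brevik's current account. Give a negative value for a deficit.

-903.97

Goods balance = 2873.07 - 3132.64 = -259.57
Services balance = 1118.44 - 2251.74 = -1133.30
Trade balance (goods + services) = -259.57 + (-1133.30) = -1392.87
Net primary income = 407.53
Net secondary income = 81.37
Current account = -1392.87 + 407.53 + 81.37 = -903.97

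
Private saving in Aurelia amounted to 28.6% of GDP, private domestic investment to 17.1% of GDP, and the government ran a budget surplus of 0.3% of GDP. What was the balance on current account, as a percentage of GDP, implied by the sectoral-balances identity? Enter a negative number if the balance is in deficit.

11.8

By the sectoral-balances identity, CA = (S_private - I) + (T - G).
Private balance = 28.6 - 17.1 = 11.5
Government balance (T - G) = 0.3
CA = 11.5 + 0.3 = 11.8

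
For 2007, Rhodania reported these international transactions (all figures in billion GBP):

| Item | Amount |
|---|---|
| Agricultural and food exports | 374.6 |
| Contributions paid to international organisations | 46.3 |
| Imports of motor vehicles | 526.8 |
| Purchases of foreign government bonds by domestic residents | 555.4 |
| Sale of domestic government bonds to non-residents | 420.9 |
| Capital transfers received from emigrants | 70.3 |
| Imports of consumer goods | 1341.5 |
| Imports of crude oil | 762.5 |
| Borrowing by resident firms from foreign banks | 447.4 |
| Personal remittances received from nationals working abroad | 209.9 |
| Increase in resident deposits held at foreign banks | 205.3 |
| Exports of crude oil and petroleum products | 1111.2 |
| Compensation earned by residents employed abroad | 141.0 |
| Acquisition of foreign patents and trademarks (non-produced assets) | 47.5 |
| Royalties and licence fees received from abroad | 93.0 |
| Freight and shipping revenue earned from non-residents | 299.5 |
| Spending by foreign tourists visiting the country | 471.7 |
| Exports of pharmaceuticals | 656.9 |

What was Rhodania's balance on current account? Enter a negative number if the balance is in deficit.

680.7

Goods: -762.5 - 526.8 + 1111.2 - 1341.5 + 374.6 + 656.9 = -488.1
Services: 93.0 + 299.5 + 471.7 = 864.2
Primary income: 141.0
Secondary income: -46.3 + 209.9 = 163.6
Current account = (-488.1) + 864.2 + 141.0 + 163.6 = 680.7
(Excluded from the current account — financial account: purchases of foreign government bonds by domestic residents 555.4, sale of domestic government bonds to non-residents 420.9, borrowing by resident firms from foreign banks 447.4, increase in resident deposits held at foreign banks 205.3; capital account: capital transfers received from emigrants 70.3, acquisition of foreign patents and trademarks (non-produced assets) 47.5.)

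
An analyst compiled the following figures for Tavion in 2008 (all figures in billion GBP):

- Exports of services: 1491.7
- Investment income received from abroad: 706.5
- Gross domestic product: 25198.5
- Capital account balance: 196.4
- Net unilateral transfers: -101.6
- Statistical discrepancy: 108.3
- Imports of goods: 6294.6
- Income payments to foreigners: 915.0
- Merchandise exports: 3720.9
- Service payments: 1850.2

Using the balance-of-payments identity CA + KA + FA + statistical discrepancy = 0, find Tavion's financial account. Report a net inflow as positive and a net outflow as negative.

2937.6

Goods balance = 3720.9 - 6294.6 = -2573.7
Services balance = 1491.7 - 1850.2 = -358.5
Trade balance (goods + services) = -2573.7 + (-358.5) = -2932.2
Net primary income = 706.5 - 915.0 = -208.5
Net secondary income = -101.6
Current account = -2932.2 + (-208.5) + (-101.6) = -3242.3
Financial account = -(-3242.3 + 196.4 + 108.3) = 2937.6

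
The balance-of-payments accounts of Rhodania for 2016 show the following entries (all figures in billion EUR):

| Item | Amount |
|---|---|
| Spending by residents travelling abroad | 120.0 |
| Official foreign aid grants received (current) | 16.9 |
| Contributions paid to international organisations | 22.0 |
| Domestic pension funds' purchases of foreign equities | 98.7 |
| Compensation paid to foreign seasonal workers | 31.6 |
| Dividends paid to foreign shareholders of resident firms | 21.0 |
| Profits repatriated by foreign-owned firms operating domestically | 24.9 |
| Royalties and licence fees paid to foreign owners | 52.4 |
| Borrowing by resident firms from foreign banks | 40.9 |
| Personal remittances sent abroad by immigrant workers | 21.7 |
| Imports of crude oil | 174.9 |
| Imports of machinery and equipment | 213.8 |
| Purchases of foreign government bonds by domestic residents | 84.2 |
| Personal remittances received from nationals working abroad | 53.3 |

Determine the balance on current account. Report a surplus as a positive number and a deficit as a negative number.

Goods: -213.8 - 174.9 = -388.7
Services: -52.4 - 120.0 = -172.4
Primary income: -31.6 - 21.0 - 24.9 = -77.5
Secondary income: 16.9 + 53.3 - 22.0 - 21.7 = 26.5
Current account = (-388.7) + (-172.4) + (-77.5) + 26.5 = -612.1
(Excluded from the current account — financial account: domestic pension funds' purchases of foreign equities 98.7, borrowing by resident firms from foreign banks 40.9, purchases of foreign government bonds by domestic residents 84.2.)

-612.1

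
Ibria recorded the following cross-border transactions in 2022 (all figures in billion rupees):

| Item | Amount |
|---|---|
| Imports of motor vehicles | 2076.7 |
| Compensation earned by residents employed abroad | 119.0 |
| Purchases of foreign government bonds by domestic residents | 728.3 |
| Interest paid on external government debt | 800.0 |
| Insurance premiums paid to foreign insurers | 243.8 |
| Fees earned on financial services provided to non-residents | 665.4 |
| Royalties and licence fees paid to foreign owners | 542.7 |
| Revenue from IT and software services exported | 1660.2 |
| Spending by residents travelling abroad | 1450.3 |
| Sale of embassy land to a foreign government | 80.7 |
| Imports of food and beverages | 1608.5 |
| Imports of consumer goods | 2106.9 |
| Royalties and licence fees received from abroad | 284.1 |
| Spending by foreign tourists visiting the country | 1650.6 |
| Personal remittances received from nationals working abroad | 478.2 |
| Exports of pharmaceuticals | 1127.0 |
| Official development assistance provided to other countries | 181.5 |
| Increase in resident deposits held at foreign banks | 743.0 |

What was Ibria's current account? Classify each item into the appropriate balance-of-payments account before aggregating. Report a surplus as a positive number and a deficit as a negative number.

-3025.9

Goods: -1608.5 + 1127.0 - 2076.7 - 2106.9 = -4665.1
Services: 1660.2 - 243.8 + 284.1 + 665.4 - 542.7 + 1650.6 - 1450.3 = 2023.5
Primary income: 119.0 - 800.0 = -681.0
Secondary income: -181.5 + 478.2 = 296.7
Current account = (-4665.1) + 2023.5 + (-681.0) + 296.7 = -3025.9
(Excluded from the current account — financial account: purchases of foreign government bonds by domestic residents 728.3, increase in resident deposits held at foreign banks 743.0; capital account: sale of embassy land to a foreign government 80.7.)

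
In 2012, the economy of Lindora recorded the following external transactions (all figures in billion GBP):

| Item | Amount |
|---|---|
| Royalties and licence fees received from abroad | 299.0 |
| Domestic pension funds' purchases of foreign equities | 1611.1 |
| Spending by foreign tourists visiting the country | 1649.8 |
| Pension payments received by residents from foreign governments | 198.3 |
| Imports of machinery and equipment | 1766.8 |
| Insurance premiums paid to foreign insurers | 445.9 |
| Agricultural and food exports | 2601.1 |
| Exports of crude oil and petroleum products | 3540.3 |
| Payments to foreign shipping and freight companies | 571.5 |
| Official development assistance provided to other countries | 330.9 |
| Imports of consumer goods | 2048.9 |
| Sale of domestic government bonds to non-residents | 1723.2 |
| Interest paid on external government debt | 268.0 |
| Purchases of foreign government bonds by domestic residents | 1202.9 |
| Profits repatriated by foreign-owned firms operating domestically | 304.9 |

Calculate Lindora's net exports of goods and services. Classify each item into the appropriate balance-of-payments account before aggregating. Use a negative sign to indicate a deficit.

Goods: 3540.3 - 1766.8 + 2601.1 - 2048.9 = 2325.7
Services: 1649.8 - 571.5 - 445.9 + 299.0 = 931.4
Trade balance = 2325.7 + 931.4 = 3257.1
(Excluded from the trade balance — financial account: domestic pension funds' purchases of foreign equities 1611.1, sale of domestic government bonds to non-residents 1723.2, purchases of foreign government bonds by domestic residents 1202.9; secondary income: pension payments received by residents from foreign governments 198.3, official development assistance provided to other countries 330.9; primary income: interest paid on external government debt 268.0, profits repatriated by foreign-owned firms operating domestically 304.9.)

3257.1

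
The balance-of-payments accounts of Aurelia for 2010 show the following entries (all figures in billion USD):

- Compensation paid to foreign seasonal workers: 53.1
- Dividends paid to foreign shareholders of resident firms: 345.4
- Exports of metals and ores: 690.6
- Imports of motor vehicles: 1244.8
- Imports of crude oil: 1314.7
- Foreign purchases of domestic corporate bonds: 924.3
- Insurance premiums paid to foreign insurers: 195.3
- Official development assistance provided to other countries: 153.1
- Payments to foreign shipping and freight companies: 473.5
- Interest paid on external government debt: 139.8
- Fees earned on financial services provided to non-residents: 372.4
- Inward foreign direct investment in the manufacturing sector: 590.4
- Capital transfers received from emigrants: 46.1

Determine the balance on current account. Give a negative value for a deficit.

Goods: -1244.8 - 1314.7 + 690.6 = -1868.9
Services: -195.3 + 372.4 - 473.5 = -296.4
Primary income: -53.1 - 139.8 - 345.4 = -538.3
Secondary income: -153.1
Current account = (-1868.9) + (-296.4) + (-538.3) + (-153.1) = -2856.7
(Excluded from the current account — financial account: foreign purchases of domestic corporate bonds 924.3, inward foreign direct investment in the manufacturing sector 590.4; capital account: capital transfers received from emigrants 46.1.)

-2856.7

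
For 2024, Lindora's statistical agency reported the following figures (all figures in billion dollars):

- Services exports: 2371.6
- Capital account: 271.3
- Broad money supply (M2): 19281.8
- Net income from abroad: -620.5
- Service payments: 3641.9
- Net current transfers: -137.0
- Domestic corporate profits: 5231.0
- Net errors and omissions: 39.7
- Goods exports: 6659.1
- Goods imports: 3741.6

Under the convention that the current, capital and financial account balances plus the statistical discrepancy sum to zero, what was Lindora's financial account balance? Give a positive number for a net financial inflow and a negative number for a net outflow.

-1200.7

Goods balance = 6659.1 - 3741.6 = 2917.5
Services balance = 2371.6 - 3641.9 = -1270.3
Trade balance (goods + services) = 2917.5 + (-1270.3) = 1647.2
Net primary income = -620.5
Net secondary income = -137.0
Current account = 1647.2 + (-620.5) + (-137.0) = 889.7
Financial account = -(889.7 + 271.3 + 39.7) = -1200.7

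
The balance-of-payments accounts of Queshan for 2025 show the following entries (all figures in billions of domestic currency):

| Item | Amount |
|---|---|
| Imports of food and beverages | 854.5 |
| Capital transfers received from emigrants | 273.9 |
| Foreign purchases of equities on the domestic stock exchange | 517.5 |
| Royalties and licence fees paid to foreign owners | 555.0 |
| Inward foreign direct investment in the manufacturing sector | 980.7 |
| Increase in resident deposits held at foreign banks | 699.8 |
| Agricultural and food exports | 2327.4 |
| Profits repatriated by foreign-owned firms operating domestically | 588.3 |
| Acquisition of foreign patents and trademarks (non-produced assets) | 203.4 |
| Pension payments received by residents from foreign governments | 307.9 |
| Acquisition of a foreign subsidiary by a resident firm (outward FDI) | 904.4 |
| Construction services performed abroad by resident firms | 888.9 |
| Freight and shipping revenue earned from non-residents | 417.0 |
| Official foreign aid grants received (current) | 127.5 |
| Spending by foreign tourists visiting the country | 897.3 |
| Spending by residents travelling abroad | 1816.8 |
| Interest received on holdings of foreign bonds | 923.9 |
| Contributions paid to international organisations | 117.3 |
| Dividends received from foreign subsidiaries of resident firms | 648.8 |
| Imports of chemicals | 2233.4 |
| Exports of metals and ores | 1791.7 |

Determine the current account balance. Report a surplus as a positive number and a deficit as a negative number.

2165.1

Goods: -2233.4 + 2327.4 - 854.5 + 1791.7 = 1031.2
Services: 897.3 + 888.9 + 417.0 - 555.0 - 1816.8 = -168.6
Primary income: 923.9 - 588.3 + 648.8 = 984.4
Secondary income: -117.3 + 127.5 + 307.9 = 318.1
Current account = 1031.2 + (-168.6) + 984.4 + 318.1 = 2165.1
(Excluded from the current account — capital account: capital transfers received from emigrants 273.9, acquisition of foreign patents and trademarks (non-produced assets) 203.4; financial account: foreign purchases of equities on the domestic stock exchange 517.5, inward foreign direct investment in the manufacturing sector 980.7, increase in resident deposits held at foreign banks 699.8, acquisition of a foreign subsidiary by a resident firm (outward FDI) 904.4.)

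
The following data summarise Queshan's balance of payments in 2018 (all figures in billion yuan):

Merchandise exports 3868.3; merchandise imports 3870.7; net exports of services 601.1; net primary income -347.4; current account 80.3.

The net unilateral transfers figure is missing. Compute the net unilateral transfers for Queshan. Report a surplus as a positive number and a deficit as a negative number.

-171.0

Current account = goods balance + services balance + net primary income + net secondary income
Sum of the known components = 251.3
Net unilateral transfers = CA - (known components) = 80.3 - 251.3 = -171.0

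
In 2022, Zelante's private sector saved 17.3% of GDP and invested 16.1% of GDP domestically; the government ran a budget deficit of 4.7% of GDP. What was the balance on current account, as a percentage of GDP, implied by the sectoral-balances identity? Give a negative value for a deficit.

-3.5

By the sectoral-balances identity, CA = (S_private - I) + (T - G).
Private balance = 17.3 - 16.1 = 1.2
Government balance (T - G) = -4.7
CA = 1.2 + (-4.7) = -3.5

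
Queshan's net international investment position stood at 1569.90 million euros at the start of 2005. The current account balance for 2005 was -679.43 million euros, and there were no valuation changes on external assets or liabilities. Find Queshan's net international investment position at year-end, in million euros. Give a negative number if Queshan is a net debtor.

890.47

With no valuation effects, change in NIIP = current account = -679.43
End-of-year NIIP = 1569.90 + (-679.43) = 890.47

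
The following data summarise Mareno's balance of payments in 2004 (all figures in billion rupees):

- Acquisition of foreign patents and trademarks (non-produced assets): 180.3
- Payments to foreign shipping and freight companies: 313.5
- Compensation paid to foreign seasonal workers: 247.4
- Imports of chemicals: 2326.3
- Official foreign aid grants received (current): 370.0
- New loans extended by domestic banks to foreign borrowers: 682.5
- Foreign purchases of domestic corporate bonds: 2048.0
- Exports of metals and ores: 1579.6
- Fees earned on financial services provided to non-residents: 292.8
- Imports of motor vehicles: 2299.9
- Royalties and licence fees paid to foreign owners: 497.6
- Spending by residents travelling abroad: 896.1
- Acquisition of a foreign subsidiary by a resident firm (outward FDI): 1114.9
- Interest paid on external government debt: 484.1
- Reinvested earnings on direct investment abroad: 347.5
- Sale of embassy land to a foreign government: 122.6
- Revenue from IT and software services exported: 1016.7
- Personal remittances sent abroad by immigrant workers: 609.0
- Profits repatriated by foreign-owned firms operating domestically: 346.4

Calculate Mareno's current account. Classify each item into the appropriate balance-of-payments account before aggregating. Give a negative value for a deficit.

-4413.7

Goods: 1579.6 - 2299.9 - 2326.3 = -3046.6
Services: 292.8 - 313.5 - 497.6 - 896.1 + 1016.7 = -397.7
Primary income: -346.4 - 484.1 + 347.5 - 247.4 = -730.4
Secondary income: -609.0 + 370.0 = -239.0
Current account = (-3046.6) + (-397.7) + (-730.4) + (-239.0) = -4413.7
(Excluded from the current account — capital account: acquisition of foreign patents and trademarks (non-produced assets) 180.3, sale of embassy land to a foreign government 122.6; financial account: new loans extended by domestic banks to foreign borrowers 682.5, foreign purchases of domestic corporate bonds 2048.0, acquisition of a foreign subsidiary by a resident firm (outward FDI) 1114.9.)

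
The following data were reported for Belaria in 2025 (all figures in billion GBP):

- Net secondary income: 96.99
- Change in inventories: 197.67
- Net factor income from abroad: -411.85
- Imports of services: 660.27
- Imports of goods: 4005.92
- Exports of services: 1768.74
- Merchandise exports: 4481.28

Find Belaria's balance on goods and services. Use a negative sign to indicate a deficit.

1583.83

Goods balance = 4481.28 - 4005.92 = 475.36
Services balance = 1768.74 - 660.27 = 1108.47
Trade balance (goods + services) = 475.36 + 1108.47 = 1583.83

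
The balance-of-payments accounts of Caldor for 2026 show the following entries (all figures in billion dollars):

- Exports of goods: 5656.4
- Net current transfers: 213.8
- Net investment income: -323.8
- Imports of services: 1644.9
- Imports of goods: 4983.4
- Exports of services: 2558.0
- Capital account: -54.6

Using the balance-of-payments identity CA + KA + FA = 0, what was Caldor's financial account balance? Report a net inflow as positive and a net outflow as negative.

Goods balance = 5656.4 - 4983.4 = 673.0
Services balance = 2558.0 - 1644.9 = 913.1
Trade balance (goods + services) = 673.0 + 913.1 = 1586.1
Net primary income = -323.8
Net secondary income = 213.8
Current account = 1586.1 + (-323.8) + 213.8 = 1476.1
Financial account = -(1476.1 + (-54.6)) = -1421.5

-1421.5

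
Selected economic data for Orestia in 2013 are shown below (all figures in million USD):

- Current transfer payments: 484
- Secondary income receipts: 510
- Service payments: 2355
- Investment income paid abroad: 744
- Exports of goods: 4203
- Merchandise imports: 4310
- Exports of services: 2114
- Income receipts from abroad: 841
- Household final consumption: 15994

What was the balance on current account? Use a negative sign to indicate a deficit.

Goods balance = 4203 - 4310 = -107
Services balance = 2114 - 2355 = -241
Trade balance (goods + services) = -107 + (-241) = -348
Net primary income = 841 - 744 = 97
Net secondary income = 510 - 484 = 26
Current account = -348 + 97 + 26 = -225

-225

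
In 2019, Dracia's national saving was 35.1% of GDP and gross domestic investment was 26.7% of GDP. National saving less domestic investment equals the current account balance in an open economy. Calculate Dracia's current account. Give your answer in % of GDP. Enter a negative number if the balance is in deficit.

8.4

CA = S - I = 35.1 - 26.7 = 8.4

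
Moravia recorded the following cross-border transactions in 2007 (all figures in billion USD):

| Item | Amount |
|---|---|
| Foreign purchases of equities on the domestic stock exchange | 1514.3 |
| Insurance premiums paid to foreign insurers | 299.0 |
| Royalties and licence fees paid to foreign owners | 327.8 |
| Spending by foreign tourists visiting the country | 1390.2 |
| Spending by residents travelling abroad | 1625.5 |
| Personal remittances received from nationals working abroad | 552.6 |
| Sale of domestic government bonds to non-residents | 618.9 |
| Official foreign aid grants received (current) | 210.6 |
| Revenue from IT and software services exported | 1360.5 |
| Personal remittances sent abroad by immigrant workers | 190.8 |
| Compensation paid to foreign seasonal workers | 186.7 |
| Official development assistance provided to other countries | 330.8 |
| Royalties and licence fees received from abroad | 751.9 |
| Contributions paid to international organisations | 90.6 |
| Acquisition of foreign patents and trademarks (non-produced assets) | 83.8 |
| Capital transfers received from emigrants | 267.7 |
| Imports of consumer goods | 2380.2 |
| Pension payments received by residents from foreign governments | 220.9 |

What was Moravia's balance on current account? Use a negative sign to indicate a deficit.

-944.7

Goods: -2380.2
Services: 751.9 - 1625.5 - 299.0 + 1360.5 + 1390.2 - 327.8 = 1250.3
Primary income: -186.7
Secondary income: -90.6 + 220.9 + 210.6 - 330.8 - 190.8 + 552.6 = 371.9
Current account = (-2380.2) + 1250.3 + (-186.7) + 371.9 = -944.7
(Excluded from the current account — financial account: foreign purchases of equities on the domestic stock exchange 1514.3, sale of domestic government bonds to non-residents 618.9; capital account: acquisition of foreign patents and trademarks (non-produced assets) 83.8, capital transfers received from emigrants 267.7.)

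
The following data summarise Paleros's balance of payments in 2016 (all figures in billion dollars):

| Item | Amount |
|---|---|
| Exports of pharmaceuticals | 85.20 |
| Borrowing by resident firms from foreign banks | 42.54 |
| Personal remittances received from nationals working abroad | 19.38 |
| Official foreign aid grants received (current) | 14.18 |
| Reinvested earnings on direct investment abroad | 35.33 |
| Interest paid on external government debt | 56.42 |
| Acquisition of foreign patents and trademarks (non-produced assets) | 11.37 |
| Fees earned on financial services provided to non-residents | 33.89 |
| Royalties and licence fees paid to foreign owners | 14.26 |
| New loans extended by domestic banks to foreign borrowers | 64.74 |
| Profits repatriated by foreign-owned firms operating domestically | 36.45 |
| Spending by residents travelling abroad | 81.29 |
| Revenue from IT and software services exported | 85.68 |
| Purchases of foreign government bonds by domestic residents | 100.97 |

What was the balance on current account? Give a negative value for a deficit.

85.24

Goods: 85.20
Services: 33.89 + 85.68 - 81.29 - 14.26 = 24.02
Primary income: -56.42 - 36.45 + 35.33 = -57.54
Secondary income: 19.38 + 14.18 = 33.56
Current account = 85.20 + 24.02 + (-57.54) + 33.56 = 85.24
(Excluded from the current account — financial account: borrowing by resident firms from foreign banks 42.54, new loans extended by domestic banks to foreign borrowers 64.74, purchases of foreign government bonds by domestic residents 100.97; capital account: acquisition of foreign patents and trademarks (non-produced assets) 11.37.)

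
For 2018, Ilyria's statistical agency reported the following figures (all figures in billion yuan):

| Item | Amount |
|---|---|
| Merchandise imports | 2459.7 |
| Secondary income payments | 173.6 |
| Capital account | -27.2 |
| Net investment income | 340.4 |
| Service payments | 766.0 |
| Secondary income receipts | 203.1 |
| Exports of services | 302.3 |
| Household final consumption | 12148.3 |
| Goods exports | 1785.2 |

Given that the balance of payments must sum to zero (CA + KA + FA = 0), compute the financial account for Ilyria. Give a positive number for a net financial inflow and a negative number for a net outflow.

Goods balance = 1785.2 - 2459.7 = -674.5
Services balance = 302.3 - 766.0 = -463.7
Trade balance (goods + services) = -674.5 + (-463.7) = -1138.2
Net primary income = 340.4
Net secondary income = 203.1 - 173.6 = 29.5
Current account = -1138.2 + 340.4 + 29.5 = -768.3
Financial account = -(-768.3 + (-27.2)) = 795.5

795.5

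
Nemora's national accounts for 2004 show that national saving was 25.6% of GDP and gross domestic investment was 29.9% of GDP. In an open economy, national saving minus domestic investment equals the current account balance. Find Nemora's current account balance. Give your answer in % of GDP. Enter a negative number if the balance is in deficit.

-4.3

CA = S - I = 25.6 - 29.9 = -4.3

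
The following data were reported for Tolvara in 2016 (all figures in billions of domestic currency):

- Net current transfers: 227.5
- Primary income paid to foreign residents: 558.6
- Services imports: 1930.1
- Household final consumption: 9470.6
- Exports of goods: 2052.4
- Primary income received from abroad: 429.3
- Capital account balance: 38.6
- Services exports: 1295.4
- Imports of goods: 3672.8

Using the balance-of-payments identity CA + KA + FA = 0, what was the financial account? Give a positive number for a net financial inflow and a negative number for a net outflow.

2118.3

Goods balance = 2052.4 - 3672.8 = -1620.4
Services balance = 1295.4 - 1930.1 = -634.7
Trade balance (goods + services) = -1620.4 + (-634.7) = -2255.1
Net primary income = 429.3 - 558.6 = -129.3
Net secondary income = 227.5
Current account = -2255.1 + (-129.3) + 227.5 = -2156.9
Financial account = -(-2156.9 + 38.6) = 2118.3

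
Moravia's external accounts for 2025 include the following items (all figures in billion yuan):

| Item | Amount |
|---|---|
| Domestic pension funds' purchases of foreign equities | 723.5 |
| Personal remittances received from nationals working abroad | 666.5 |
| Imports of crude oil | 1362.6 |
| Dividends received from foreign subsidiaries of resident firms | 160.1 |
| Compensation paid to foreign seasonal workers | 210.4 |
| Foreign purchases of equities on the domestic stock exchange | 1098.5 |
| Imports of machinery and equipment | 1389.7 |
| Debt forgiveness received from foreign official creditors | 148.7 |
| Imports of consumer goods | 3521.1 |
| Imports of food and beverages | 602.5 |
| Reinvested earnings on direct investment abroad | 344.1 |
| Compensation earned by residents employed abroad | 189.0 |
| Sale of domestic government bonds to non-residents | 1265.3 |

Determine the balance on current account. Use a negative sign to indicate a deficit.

-5726.6

Goods: -3521.1 - 1389.7 - 602.5 - 1362.6 = -6875.9
Primary income: -210.4 + 160.1 + 189.0 + 344.1 = 482.8
Secondary income: 666.5
Current account = (-6875.9) + 482.8 + 666.5 = -5726.6
(Excluded from the current account — financial account: domestic pension funds' purchases of foreign equities 723.5, foreign purchases of equities on the domestic stock exchange 1098.5, sale of domestic government bonds to non-residents 1265.3; capital account: debt forgiveness received from foreign official creditors 148.7.)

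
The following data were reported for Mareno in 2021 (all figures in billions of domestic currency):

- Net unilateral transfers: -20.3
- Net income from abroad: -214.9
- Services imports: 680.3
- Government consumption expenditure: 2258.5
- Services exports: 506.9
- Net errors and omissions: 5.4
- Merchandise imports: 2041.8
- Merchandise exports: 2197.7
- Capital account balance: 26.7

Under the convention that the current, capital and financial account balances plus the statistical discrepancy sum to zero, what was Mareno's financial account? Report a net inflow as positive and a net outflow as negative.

220.6

Goods balance = 2197.7 - 2041.8 = 155.9
Services balance = 506.9 - 680.3 = -173.4
Trade balance (goods + services) = 155.9 + (-173.4) = -17.5
Net primary income = -214.9
Net secondary income = -20.3
Current account = -17.5 + (-214.9) + (-20.3) = -252.7
Financial account = -(-252.7 + 26.7 + 5.4) = 220.6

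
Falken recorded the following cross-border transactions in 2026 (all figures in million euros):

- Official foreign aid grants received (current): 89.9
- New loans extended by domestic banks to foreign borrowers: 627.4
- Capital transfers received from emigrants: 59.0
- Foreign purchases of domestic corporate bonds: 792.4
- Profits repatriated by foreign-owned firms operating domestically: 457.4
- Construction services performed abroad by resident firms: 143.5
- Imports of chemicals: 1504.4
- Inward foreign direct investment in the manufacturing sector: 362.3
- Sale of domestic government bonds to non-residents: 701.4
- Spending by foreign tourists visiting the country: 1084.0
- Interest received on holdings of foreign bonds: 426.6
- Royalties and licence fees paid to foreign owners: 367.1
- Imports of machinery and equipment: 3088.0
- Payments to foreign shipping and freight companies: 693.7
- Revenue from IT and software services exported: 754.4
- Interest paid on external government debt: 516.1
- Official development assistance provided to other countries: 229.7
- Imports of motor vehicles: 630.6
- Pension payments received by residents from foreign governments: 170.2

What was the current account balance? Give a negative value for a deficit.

Goods: -3088.0 - 1504.4 - 630.6 = -5223.0
Services: 143.5 + 1084.0 + 754.4 - 693.7 - 367.1 = 921.1
Primary income: -457.4 - 516.1 + 426.6 = -546.9
Secondary income: 170.2 + 89.9 - 229.7 = 30.4
Current account = (-5223.0) + 921.1 + (-546.9) + 30.4 = -4818.4
(Excluded from the current account — financial account: new loans extended by domestic banks to foreign borrowers 627.4, foreign purchases of domestic corporate bonds 792.4, inward foreign direct investment in the manufacturing sector 362.3, sale of domestic government bonds to non-residents 701.4; capital account: capital transfers received from emigrants 59.0.)

-4818.4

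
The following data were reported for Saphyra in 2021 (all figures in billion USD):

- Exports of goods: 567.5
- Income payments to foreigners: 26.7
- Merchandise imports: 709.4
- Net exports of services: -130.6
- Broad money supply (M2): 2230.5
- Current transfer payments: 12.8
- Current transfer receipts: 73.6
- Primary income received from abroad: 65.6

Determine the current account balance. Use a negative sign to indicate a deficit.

Goods balance = 567.5 - 709.4 = -141.9
Services balance = -130.6
Trade balance (goods + services) = -141.9 + (-130.6) = -272.5
Net primary income = 65.6 - 26.7 = 38.9
Net secondary income = 73.6 - 12.8 = 60.8
Current account = -272.5 + 38.9 + 60.8 = -172.8

-172.8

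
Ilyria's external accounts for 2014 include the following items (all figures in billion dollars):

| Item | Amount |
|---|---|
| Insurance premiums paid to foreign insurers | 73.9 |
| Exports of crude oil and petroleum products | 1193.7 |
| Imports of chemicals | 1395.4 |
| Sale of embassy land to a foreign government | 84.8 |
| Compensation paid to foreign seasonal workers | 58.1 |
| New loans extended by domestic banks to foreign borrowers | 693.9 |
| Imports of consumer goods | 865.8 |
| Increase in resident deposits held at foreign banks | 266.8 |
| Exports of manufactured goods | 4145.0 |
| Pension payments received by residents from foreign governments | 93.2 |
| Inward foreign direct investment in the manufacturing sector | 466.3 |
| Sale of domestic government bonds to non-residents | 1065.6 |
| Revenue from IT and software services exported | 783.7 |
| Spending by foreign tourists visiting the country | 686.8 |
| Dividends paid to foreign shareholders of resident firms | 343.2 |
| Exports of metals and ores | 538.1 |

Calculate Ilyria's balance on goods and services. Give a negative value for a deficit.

Goods: -865.8 + 538.1 - 1395.4 + 1193.7 + 4145.0 = 3615.6
Services: 686.8 - 73.9 + 783.7 = 1396.6
Trade balance = 3615.6 + 1396.6 = 5012.2
(Excluded from the trade balance — capital account: sale of embassy land to a foreign government 84.8; primary income: compensation paid to foreign seasonal workers 58.1, dividends paid to foreign shareholders of resident firms 343.2; financial account: new loans extended by domestic banks to foreign borrowers 693.9, increase in resident deposits held at foreign banks 266.8, inward foreign direct investment in the manufacturing sector 466.3, sale of domestic government bonds to non-residents 1065.6; secondary income: pension payments received by residents from foreign governments 93.2.)

5012.2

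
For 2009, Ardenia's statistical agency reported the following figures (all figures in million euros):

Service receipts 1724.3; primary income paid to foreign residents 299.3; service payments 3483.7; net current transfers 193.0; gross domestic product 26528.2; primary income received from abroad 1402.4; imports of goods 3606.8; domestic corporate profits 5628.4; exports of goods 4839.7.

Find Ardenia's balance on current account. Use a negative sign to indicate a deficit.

769.6

Goods balance = 4839.7 - 3606.8 = 1232.9
Services balance = 1724.3 - 3483.7 = -1759.4
Trade balance (goods + services) = 1232.9 + (-1759.4) = -526.5
Net primary income = 1402.4 - 299.3 = 1103.1
Net secondary income = 193.0
Current account = -526.5 + 1103.1 + 193.0 = 769.6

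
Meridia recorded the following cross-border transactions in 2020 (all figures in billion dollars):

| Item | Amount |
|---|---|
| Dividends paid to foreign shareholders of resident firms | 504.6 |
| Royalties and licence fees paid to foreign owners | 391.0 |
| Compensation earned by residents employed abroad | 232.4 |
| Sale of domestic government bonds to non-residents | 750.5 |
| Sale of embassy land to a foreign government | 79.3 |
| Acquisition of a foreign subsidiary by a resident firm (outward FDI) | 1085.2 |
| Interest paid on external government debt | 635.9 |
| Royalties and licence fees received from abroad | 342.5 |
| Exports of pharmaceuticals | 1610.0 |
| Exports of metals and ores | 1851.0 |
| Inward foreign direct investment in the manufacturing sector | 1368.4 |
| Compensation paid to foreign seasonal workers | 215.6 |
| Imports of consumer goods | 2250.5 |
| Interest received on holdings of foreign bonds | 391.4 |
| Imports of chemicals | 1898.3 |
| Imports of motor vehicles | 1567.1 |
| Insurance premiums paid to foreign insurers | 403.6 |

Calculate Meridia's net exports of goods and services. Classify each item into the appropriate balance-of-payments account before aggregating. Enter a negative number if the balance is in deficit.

Goods: -1567.1 - 1898.3 + 1851.0 + 1610.0 - 2250.5 = -2254.9
Services: -403.6 - 391.0 + 342.5 = -452.1
Trade balance = -2254.9 + (-452.1) = -2707.0
(Excluded from the trade balance — primary income: dividends paid to foreign shareholders of resident firms 504.6, compensation earned by residents employed abroad 232.4, interest paid on external government debt 635.9, compensation paid to foreign seasonal workers 215.6, interest received on holdings of foreign bonds 391.4; financial account: sale of domestic government bonds to non-residents 750.5, acquisition of a foreign subsidiary by a resident firm (outward FDI) 1085.2, inward foreign direct investment in the manufacturing sector 1368.4; capital account: sale of embassy land to a foreign government 79.3.)

-2707.0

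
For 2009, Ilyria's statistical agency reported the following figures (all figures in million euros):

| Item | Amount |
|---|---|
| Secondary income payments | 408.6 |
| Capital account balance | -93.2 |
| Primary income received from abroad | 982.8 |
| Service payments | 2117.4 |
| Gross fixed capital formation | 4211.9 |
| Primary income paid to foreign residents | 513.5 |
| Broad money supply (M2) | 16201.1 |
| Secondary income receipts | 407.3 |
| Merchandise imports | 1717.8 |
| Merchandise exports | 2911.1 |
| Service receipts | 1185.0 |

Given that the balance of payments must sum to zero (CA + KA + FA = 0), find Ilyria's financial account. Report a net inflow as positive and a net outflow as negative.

Goods balance = 2911.1 - 1717.8 = 1193.3
Services balance = 1185.0 - 2117.4 = -932.4
Trade balance (goods + services) = 1193.3 + (-932.4) = 260.9
Net primary income = 982.8 - 513.5 = 469.3
Net secondary income = 407.3 - 408.6 = -1.3
Current account = 260.9 + 469.3 + (-1.3) = 728.9
Financial account = -(728.9 + (-93.2)) = -635.7

-635.7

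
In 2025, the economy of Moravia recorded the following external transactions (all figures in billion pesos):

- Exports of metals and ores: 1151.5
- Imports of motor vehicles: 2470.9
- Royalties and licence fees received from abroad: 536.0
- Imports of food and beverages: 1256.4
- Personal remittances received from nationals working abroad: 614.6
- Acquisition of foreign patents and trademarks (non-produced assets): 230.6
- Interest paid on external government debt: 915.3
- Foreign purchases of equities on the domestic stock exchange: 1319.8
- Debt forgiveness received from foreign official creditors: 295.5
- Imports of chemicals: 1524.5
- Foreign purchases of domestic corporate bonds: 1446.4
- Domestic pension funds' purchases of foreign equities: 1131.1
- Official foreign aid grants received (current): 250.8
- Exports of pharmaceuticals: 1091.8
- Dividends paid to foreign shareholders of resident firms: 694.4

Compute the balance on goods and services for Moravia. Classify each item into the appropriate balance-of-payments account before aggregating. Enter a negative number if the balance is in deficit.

Goods: -1524.5 - 1256.4 - 2470.9 + 1091.8 + 1151.5 = -3008.5
Services: 536.0
Trade balance = -3008.5 + 536.0 = -2472.5
(Excluded from the trade balance — secondary income: personal remittances received from nationals working abroad 614.6, official foreign aid grants received (current) 250.8; capital account: acquisition of foreign patents and trademarks (non-produced assets) 230.6, debt forgiveness received from foreign official creditors 295.5; primary income: interest paid on external government debt 915.3, dividends paid to foreign shareholders of resident firms 694.4; financial account: foreign purchases of equities on the domestic stock exchange 1319.8, foreign purchases of domestic corporate bonds 1446.4, domestic pension funds' purchases of foreign equities 1131.1.)

-2472.5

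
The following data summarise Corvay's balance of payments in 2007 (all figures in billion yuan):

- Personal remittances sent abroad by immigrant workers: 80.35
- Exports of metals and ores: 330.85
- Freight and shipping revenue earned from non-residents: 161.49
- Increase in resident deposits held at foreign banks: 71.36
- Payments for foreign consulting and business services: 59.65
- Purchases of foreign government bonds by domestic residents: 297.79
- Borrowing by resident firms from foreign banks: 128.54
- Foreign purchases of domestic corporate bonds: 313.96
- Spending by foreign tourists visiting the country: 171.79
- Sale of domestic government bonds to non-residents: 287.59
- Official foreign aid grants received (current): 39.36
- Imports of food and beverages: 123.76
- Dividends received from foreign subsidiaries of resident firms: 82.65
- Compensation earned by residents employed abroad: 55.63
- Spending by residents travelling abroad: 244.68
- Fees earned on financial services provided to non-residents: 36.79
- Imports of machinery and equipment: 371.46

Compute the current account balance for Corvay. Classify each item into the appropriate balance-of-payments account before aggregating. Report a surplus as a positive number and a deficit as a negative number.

-1.34

Goods: 330.85 - 371.46 - 123.76 = -164.37
Services: -244.68 + 161.49 + 171.79 + 36.79 - 59.65 = 65.74
Primary income: 55.63 + 82.65 = 138.28
Secondary income: 39.36 - 80.35 = -40.99
Current account = (-164.37) + 65.74 + 138.28 + (-40.99) = -1.34
(Excluded from the current account — financial account: increase in resident deposits held at foreign banks 71.36, purchases of foreign government bonds by domestic residents 297.79, borrowing by resident firms from foreign banks 128.54, foreign purchases of domestic corporate bonds 313.96, sale of domestic government bonds to non-residents 287.59.)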